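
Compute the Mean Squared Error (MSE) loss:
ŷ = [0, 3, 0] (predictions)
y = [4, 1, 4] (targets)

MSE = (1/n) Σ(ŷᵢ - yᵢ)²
MSE = 12

MSE = (1/3)((0-4)² + (3-1)² + (0-4)²) = (1/3)(16 + 4 + 16) = 12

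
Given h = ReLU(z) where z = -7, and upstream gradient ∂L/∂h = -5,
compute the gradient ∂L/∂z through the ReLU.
∂L/∂z = 0

h = ReLU(-7) = 0
Since z < 0: ∂h/∂z = 0
∂L/∂z = ∂L/∂h · ∂h/∂z = -5 × 0 = 0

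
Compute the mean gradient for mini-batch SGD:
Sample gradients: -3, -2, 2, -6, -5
Average gradient = -2.8

Average = (1/5)(-3 + -2 + 2 + -6 + -5) = -14/5 = -2.8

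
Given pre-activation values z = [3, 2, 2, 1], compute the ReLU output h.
h = [3, 2, 2, 1]

ReLU applied element-wise: max(0,3)=3, max(0,2)=2, max(0,2)=2, max(0,1)=1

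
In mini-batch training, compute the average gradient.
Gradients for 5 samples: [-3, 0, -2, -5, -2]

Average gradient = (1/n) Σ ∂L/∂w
Average gradient = -2.4

Average = (1/5)(-3 + 0 + -2 + -5 + -2) = -12/5 = -2.4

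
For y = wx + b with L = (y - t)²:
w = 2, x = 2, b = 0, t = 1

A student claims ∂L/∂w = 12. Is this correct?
Correct

y = (2)(2) + 0 = 4
∂L/∂y = 2(y - t) = 2(4 - 1) = 6
∂y/∂w = x = 2
∂L/∂w = 6 × 2 = 12

Claimed value: 12
Correct: The correct gradient is 12.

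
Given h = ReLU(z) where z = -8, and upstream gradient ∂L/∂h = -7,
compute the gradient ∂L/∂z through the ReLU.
∂L/∂z = 0

h = ReLU(-8) = 0
Since z < 0: ∂h/∂z = 0
∂L/∂z = ∂L/∂h · ∂h/∂z = -7 × 0 = 0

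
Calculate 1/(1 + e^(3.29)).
0.03592

sigmoid(-3.29) = 1/(1 + e^(3.29)) = 1/(1 + 26.84) = 0.03592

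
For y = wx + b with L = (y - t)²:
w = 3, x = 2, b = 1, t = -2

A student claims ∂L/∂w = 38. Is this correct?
Incorrect

y = (3)(2) + 1 = 7
∂L/∂y = 2(y - t) = 2(7 - -2) = 18
∂y/∂w = x = 2
∂L/∂w = 18 × 2 = 36

Claimed value: 38
Incorrect: The correct gradient is 36.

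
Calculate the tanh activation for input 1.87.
0.9536

tanh(1.87) = (e^(1.87) - e^(-1.87))/(e^(1.87) + e^(-1.87)) = 0.9536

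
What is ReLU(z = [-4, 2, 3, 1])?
h = [0, 2, 3, 1]

ReLU applied element-wise: max(0,-4)=0, max(0,2)=2, max(0,3)=3, max(0,1)=1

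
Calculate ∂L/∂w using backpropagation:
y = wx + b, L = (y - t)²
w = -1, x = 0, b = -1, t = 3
∂L/∂w = 0

y = wx + b = (-1)(0) + -1 = -1
∂L/∂y = 2(y - t) = 2(-1 - 3) = -8
∂y/∂w = x = 0
∂L/∂w = ∂L/∂y · ∂y/∂w = -8 × 0 = 0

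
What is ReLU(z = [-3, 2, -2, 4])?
h = [0, 2, 0, 4]

ReLU applied element-wise: max(0,-3)=0, max(0,2)=2, max(0,-2)=0, max(0,4)=4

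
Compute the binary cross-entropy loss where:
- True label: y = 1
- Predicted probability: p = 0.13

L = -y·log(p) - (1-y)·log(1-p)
L = 2.04

L = -1·log(0.13) - 0·log(0.87) = -log(0.13) = 2.04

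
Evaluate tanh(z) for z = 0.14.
0.1391

tanh(0.14) = (e^(0.14) - e^(-0.14))/(e^(0.14) + e^(-0.14)) = 0.1391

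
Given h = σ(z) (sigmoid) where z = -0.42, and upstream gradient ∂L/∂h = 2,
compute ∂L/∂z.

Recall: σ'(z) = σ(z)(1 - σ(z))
∂L/∂z = 0.4786

σ(-0.42) = 0.3965
σ'(-0.42) = σ(-0.42)(1 - σ(-0.42)) = 0.3965 × 0.6035 = 0.2393
∂L/∂z = ∂L/∂h · σ'(z) = 2 × 0.2393 = 0.4786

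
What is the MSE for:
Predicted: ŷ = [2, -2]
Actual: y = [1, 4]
MSE = 18.5

MSE = (1/2)((2-1)² + (-2-4)²) = (1/2)(1 + 36) = 18.5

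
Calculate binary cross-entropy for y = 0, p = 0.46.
L = 0.6162

L = -0·log(0.46) - 1·log(0.54) = -log(0.54) = 0.6162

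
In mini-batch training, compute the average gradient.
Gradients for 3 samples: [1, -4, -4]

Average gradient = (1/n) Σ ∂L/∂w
Average gradient = -2.333

Average = (1/3)(1 + -4 + -4) = -7/3 = -2.333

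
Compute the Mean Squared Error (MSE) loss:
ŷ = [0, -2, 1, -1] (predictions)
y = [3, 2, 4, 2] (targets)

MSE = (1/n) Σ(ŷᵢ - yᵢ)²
MSE = 10.75

MSE = (1/4)((0-3)² + (-2-2)² + (1-4)² + (-1-2)²) = (1/4)(9 + 16 + 9 + 9) = 10.75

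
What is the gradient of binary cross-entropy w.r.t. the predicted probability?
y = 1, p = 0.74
∂L/∂p = -1.351

∂L/∂p = -y/p + (1-y)/(1-p) = -1/0.74 + 0 = -1.351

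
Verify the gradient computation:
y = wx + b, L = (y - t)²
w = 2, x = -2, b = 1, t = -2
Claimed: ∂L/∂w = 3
Incorrect

y = (2)(-2) + 1 = -3
∂L/∂y = 2(y - t) = 2(-3 - -2) = -2
∂y/∂w = x = -2
∂L/∂w = -2 × -2 = 4

Claimed value: 3
Incorrect: The correct gradient is 4.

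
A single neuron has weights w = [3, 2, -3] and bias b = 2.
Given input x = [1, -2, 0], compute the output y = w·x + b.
y = 1

y = (3)(1) + (2)(-2) + (-3)(0) + 2 = 1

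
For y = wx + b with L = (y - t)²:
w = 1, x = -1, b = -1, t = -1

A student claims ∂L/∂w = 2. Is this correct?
Correct

y = (1)(-1) + -1 = -2
∂L/∂y = 2(y - t) = 2(-2 - -1) = -2
∂y/∂w = x = -1
∂L/∂w = -2 × -1 = 2

Claimed value: 2
Correct: The correct gradient is 2.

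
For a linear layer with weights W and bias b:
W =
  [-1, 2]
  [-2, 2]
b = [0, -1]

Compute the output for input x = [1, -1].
y = [-3, -5]

Wx = [-1×1 + 2×-1, -2×1 + 2×-1]
   = [-3, -4]
y = Wx + b = [-3 + 0, -4 + -1] = [-3, -5]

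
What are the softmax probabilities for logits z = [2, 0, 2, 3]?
p = [0.206, 0.0279, 0.206, 0.5601]

exp(z) = [7.389, 1, 7.389, 20.09]
Sum = 35.86
p = [0.206, 0.0279, 0.206, 0.5601]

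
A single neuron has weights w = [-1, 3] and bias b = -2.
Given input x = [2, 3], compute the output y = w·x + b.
y = 5

y = (-1)(2) + (3)(3) + -2 = 5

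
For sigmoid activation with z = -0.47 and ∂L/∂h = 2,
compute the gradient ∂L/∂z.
∂L/∂z = 0.4734

σ(-0.47) = 0.3846
σ'(-0.47) = σ(-0.47)(1 - σ(-0.47)) = 0.3846 × 0.6154 = 0.2367
∂L/∂z = ∂L/∂h · σ'(z) = 2 × 0.2367 = 0.4734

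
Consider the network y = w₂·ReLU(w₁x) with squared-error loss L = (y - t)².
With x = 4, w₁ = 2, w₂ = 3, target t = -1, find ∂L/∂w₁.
∂L/∂w₁ = 600

Forward pass:
z = w₁x = 2×4 = 8
h = ReLU(8) = 8
y = w₂h = 3×8 = 24

Backward pass:
∂L/∂y = 2(y - t) = 2(24 - -1) = 50
∂y/∂h = w₂ = 3
∂h/∂z = 1 (ReLU derivative)
∂z/∂w₁ = x = 4

∂L/∂w₁ = 50 × 3 × 1 × 4 = 600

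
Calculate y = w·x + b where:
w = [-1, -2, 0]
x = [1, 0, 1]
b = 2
y = 1

y = (-1)(1) + (-2)(0) + (0)(1) + 2 = 1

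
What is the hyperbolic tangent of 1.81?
0.9478

tanh(1.81) = (e^(1.81) - e^(-1.81))/(e^(1.81) + e^(-1.81)) = 0.9478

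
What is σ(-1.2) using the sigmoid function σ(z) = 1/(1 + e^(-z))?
0.2315

sigmoid(-1.2) = 1/(1 + e^(1.2)) = 1/(1 + 3.32) = 0.2315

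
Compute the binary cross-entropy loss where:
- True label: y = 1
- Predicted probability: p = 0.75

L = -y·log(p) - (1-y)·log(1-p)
L = 0.2877

L = -1·log(0.75) - 0·log(0.25) = -log(0.75) = 0.2877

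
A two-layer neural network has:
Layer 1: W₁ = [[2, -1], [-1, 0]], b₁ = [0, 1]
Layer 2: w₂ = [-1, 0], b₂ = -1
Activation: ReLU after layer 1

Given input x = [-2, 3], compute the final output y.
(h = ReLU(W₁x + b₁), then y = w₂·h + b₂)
y = -1

Layer 1 pre-activation: z₁ = [-7, 3]
After ReLU: h = [0, 3]
Layer 2 output: y = -1×0 + 0×3 + -1 = -1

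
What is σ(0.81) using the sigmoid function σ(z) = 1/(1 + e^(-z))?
0.6921

sigmoid(0.81) = 1/(1 + e^(-0.81)) = 1/(1 + 0.4449) = 0.6921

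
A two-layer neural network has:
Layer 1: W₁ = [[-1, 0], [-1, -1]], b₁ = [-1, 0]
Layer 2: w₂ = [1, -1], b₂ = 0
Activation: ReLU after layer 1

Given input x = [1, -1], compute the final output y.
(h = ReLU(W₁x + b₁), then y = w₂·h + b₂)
y = 0

Layer 1 pre-activation: z₁ = [-2, 0]
After ReLU: h = [0, 0]
Layer 2 output: y = 1×0 + -1×0 + 0 = 0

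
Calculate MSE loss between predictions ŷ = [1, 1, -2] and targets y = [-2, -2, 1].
MSE = 9

MSE = (1/3)((1--2)² + (1--2)² + (-2-1)²) = (1/3)(9 + 9 + 9) = 9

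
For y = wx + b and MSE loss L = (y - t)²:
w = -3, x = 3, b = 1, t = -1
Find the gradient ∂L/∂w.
∂L/∂w = -42

y = wx + b = (-3)(3) + 1 = -8
∂L/∂y = 2(y - t) = 2(-8 - -1) = -14
∂y/∂w = x = 3
∂L/∂w = ∂L/∂y · ∂y/∂w = -14 × 3 = -42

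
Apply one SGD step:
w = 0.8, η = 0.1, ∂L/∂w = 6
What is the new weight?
w_new = 0.2

w_new = w - η·∂L/∂w = 0.8 - 0.1×(6) = 0.8 - (0.6) = 0.2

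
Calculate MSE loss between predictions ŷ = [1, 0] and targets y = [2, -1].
MSE = 1

MSE = (1/2)((1-2)² + (0--1)²) = (1/2)(1 + 1) = 1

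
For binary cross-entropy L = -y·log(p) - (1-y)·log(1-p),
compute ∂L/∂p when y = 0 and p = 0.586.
∂L/∂p = 2.415

∂L/∂p = -y/p + (1-y)/(1-p) = 0 + 1/0.414 = 2.415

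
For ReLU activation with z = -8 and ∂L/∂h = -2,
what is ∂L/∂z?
∂L/∂z = 0

h = ReLU(-8) = 0
Since z < 0: ∂h/∂z = 0
∂L/∂z = ∂L/∂h · ∂h/∂z = -2 × 0 = 0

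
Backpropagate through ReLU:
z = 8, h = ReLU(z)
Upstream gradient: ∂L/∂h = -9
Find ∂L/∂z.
∂L/∂z = -9

h = ReLU(8) = 8
Since z > 0: ∂h/∂z = 1
∂L/∂z = ∂L/∂h · ∂h/∂z = -9 × 1 = -9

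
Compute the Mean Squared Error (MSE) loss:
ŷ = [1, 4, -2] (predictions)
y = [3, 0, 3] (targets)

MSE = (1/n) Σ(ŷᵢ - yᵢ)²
MSE = 15

MSE = (1/3)((1-3)² + (4-0)² + (-2-3)²) = (1/3)(4 + 16 + 25) = 15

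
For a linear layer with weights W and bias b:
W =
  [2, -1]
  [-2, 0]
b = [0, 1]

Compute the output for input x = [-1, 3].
y = [-5, 3]

Wx = [2×-1 + -1×3, -2×-1 + 0×3]
   = [-5, 2]
y = Wx + b = [-5 + 0, 2 + 1] = [-5, 3]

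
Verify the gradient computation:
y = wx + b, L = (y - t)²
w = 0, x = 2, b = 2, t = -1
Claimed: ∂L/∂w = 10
Incorrect

y = (0)(2) + 2 = 2
∂L/∂y = 2(y - t) = 2(2 - -1) = 6
∂y/∂w = x = 2
∂L/∂w = 6 × 2 = 12

Claimed value: 10
Incorrect: The correct gradient is 12.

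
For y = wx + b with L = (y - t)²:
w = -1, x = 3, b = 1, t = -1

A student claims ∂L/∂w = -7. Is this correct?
Incorrect

y = (-1)(3) + 1 = -2
∂L/∂y = 2(y - t) = 2(-2 - -1) = -2
∂y/∂w = x = 3
∂L/∂w = -2 × 3 = -6

Claimed value: -7
Incorrect: The correct gradient is -6.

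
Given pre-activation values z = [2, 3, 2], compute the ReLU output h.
h = [2, 3, 2]

ReLU applied element-wise: max(0,2)=2, max(0,3)=3, max(0,2)=2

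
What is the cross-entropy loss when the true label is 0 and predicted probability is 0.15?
L = 0.1625

L = -0·log(0.15) - 1·log(0.85) = -log(0.85) = 0.1625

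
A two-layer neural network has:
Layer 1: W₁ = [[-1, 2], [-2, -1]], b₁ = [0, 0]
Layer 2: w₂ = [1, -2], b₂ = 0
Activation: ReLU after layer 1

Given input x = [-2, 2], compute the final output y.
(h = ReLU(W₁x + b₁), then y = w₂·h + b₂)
y = 2

Layer 1 pre-activation: z₁ = [6, 2]
After ReLU: h = [6, 2]
Layer 2 output: y = 1×6 + -2×2 + 0 = 2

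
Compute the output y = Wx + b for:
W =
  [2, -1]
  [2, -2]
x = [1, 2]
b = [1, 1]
y = [1, -1]

Wx = [2×1 + -1×2, 2×1 + -2×2]
   = [0, -2]
y = Wx + b = [0 + 1, -2 + 1] = [1, -1]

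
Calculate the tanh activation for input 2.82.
0.9929

tanh(2.82) = (e^(2.82) - e^(-2.82))/(e^(2.82) + e^(-2.82)) = 0.9929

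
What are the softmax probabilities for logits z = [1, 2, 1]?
p = [0.2119, 0.5761, 0.2119]

exp(z) = [2.718, 7.389, 2.718]
Sum = 12.83
p = [0.2119, 0.5761, 0.2119]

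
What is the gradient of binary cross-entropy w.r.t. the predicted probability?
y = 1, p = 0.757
∂L/∂p = -1.321

∂L/∂p = -y/p + (1-y)/(1-p) = -1/0.757 + 0 = -1.321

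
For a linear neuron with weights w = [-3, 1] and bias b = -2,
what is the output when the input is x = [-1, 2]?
y = 3

y = (-3)(-1) + (1)(2) + -2 = 3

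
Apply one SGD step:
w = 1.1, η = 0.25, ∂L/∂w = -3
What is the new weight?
w_new = 1.85

w_new = w - η·∂L/∂w = 1.1 - 0.25×(-3) = 1.1 - (-0.75) = 1.85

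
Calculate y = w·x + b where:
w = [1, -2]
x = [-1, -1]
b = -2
y = -1

y = (1)(-1) + (-2)(-1) + -2 = -1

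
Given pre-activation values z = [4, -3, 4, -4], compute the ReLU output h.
h = [4, 0, 4, 0]

ReLU applied element-wise: max(0,4)=4, max(0,-3)=0, max(0,4)=4, max(0,-4)=0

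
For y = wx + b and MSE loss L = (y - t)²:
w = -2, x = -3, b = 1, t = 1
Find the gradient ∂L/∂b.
∂L/∂b = 12

y = wx + b = (-2)(-3) + 1 = 7
∂L/∂y = 2(y - t) = 2(7 - 1) = 12
∂y/∂b = 1
∂L/∂b = ∂L/∂y · ∂y/∂b = 12 × 1 = 12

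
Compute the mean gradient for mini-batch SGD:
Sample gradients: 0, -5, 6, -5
Average gradient = -1

Average = (1/4)(0 + -5 + 6 + -5) = -4/4 = -1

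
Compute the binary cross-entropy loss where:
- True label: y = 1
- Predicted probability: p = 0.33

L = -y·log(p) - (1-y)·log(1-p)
L = 1.109

L = -1·log(0.33) - 0·log(0.67) = -log(0.33) = 1.109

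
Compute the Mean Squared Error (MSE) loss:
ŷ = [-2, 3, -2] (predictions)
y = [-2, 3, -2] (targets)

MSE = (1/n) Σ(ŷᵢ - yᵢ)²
MSE = 0

MSE = (1/3)((-2--2)² + (3-3)² + (-2--2)²) = (1/3)(0 + 0 + 0) = 0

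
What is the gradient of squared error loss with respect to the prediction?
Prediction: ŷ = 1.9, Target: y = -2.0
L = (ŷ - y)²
∂L/∂ŷ = 7.8

∂L/∂ŷ = 2(ŷ - y) = 2(1.9 - -2.0) = 2(3.9) = 7.8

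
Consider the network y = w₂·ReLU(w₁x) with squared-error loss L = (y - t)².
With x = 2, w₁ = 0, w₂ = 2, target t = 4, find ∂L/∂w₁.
∂L/∂w₁ = 0

Forward pass:
z = w₁x = 0×2 = 0
h = ReLU(0) = 0
y = w₂h = 2×0 = 0

Backward pass:
∂L/∂y = 2(y - t) = 2(0 - 4) = -8
∂y/∂h = w₂ = 2
∂h/∂z = 0 (ReLU derivative)
∂z/∂w₁ = x = 2

∂L/∂w₁ = -8 × 2 × 0 × 2 = 0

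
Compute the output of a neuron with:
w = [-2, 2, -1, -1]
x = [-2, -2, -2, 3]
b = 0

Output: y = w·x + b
y = -1

y = (-2)(-2) + (2)(-2) + (-1)(-2) + (-1)(3) + 0 = -1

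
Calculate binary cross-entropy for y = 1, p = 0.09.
L = 2.408

L = -1·log(0.09) - 0·log(0.91) = -log(0.09) = 2.408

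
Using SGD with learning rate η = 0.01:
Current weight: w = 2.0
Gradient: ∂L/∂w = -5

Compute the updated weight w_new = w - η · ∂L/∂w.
w_new = 2.05

w_new = w - η·∂L/∂w = 2.0 - 0.01×(-5) = 2.0 - (-0.05) = 2.05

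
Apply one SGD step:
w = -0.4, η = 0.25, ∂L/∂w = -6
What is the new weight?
w_new = 1.1

w_new = w - η·∂L/∂w = -0.4 - 0.25×(-6) = -0.4 - (-1.5) = 1.1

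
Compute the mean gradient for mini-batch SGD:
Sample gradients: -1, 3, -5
Average gradient = -1

Average = (1/3)(-1 + 3 + -5) = -3/3 = -1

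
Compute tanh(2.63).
0.9897

tanh(2.63) = (e^(2.63) - e^(-2.63))/(e^(2.63) + e^(-2.63)) = 0.9897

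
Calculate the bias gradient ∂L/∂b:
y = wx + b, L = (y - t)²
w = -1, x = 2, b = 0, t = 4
∂L/∂b = -12

y = wx + b = (-1)(2) + 0 = -2
∂L/∂y = 2(y - t) = 2(-2 - 4) = -12
∂y/∂b = 1
∂L/∂b = ∂L/∂y · ∂y/∂b = -12 × 1 = -12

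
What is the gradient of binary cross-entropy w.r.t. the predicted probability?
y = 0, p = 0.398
∂L/∂p = 1.661

∂L/∂p = -y/p + (1-y)/(1-p) = 0 + 1/0.602 = 1.661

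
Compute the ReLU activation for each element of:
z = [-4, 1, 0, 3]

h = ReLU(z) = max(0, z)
h = [0, 1, 0, 3]

ReLU applied element-wise: max(0,-4)=0, max(0,1)=1, max(0,0)=0, max(0,3)=3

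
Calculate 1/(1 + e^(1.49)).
0.1839

sigmoid(-1.49) = 1/(1 + e^(1.49)) = 1/(1 + 4.437) = 0.1839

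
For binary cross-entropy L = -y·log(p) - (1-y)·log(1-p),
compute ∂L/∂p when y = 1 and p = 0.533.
∂L/∂p = -1.876

∂L/∂p = -y/p + (1-y)/(1-p) = -1/0.533 + 0 = -1.876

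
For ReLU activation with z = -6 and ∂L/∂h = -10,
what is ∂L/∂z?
∂L/∂z = 0

h = ReLU(-6) = 0
Since z < 0: ∂h/∂z = 0
∂L/∂z = ∂L/∂h · ∂h/∂z = -10 × 0 = 0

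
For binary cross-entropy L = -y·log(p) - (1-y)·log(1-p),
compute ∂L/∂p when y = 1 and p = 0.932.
∂L/∂p = -1.073

∂L/∂p = -y/p + (1-y)/(1-p) = -1/0.932 + 0 = -1.073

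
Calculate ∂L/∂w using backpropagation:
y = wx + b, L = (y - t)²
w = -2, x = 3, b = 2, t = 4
∂L/∂w = -48

y = wx + b = (-2)(3) + 2 = -4
∂L/∂y = 2(y - t) = 2(-4 - 4) = -16
∂y/∂w = x = 3
∂L/∂w = ∂L/∂y · ∂y/∂w = -16 × 3 = -48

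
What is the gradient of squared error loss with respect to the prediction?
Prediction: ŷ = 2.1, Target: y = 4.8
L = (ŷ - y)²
∂L/∂ŷ = -5.4

∂L/∂ŷ = 2(ŷ - y) = 2(2.1 - 4.8) = 2(-2.7) = -5.4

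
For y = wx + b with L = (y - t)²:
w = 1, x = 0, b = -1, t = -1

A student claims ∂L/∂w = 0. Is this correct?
Correct

y = (1)(0) + -1 = -1
∂L/∂y = 2(y - t) = 2(-1 - -1) = 0
∂y/∂w = x = 0
∂L/∂w = 0 × 0 = 0

Claimed value: 0
Correct: The correct gradient is 0.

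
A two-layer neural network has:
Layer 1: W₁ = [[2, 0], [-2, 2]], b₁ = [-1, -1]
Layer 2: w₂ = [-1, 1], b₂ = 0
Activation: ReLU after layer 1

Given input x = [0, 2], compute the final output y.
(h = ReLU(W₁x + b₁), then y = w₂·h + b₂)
y = 3

Layer 1 pre-activation: z₁ = [-1, 3]
After ReLU: h = [0, 3]
Layer 2 output: y = -1×0 + 1×3 + 0 = 3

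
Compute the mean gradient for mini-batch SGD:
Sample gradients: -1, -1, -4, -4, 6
Average gradient = -0.8

Average = (1/5)(-1 + -1 + -4 + -4 + 6) = -4/5 = -0.8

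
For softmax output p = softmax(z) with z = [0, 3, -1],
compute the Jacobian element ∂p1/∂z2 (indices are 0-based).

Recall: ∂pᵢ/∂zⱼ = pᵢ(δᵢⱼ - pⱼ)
∂p1/∂z2 = -0.01605

p = softmax(z) = [0.04661, 0.9362, 0.01715]
p1 = 0.9362, p2 = 0.01715

∂p1/∂z2 = -p1 × p2 = -0.9362 × 0.01715 = -0.01605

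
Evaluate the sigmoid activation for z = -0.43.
0.3941

sigmoid(-0.43) = 1/(1 + e^(0.43)) = 1/(1 + 1.537) = 0.3941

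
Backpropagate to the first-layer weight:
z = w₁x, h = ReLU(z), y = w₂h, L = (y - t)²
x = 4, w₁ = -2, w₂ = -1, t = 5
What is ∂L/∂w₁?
∂L/∂w₁ = 0

Forward pass:
z = w₁x = -2×4 = -8
h = ReLU(-8) = 0
y = w₂h = -1×0 = 0

Backward pass:
∂L/∂y = 2(y - t) = 2(0 - 5) = -10
∂y/∂h = w₂ = -1
∂h/∂z = 0 (ReLU derivative)
∂z/∂w₁ = x = 4

∂L/∂w₁ = -10 × -1 × 0 × 4 = 0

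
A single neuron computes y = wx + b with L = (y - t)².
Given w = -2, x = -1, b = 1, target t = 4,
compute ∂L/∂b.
∂L/∂b = -2

y = wx + b = (-2)(-1) + 1 = 3
∂L/∂y = 2(y - t) = 2(3 - 4) = -2
∂y/∂b = 1
∂L/∂b = ∂L/∂y · ∂y/∂b = -2 × 1 = -2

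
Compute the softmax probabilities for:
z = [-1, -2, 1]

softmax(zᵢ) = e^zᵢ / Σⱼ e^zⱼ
p = [0.1142, 0.042, 0.8438]

exp(z) = [0.3679, 0.1353, 2.718]
Sum = 3.221
p = [0.1142, 0.042, 0.8438]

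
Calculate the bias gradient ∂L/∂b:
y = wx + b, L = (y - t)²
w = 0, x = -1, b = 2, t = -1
∂L/∂b = 6

y = wx + b = (0)(-1) + 2 = 2
∂L/∂y = 2(y - t) = 2(2 - -1) = 6
∂y/∂b = 1
∂L/∂b = ∂L/∂y · ∂y/∂b = 6 × 1 = 6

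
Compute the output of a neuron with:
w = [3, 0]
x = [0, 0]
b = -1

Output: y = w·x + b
y = -1

y = (3)(0) + (0)(0) + -1 = -1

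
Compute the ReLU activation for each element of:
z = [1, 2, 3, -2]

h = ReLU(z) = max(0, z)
h = [1, 2, 3, 0]

ReLU applied element-wise: max(0,1)=1, max(0,2)=2, max(0,3)=3, max(0,-2)=0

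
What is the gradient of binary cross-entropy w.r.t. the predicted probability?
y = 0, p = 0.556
∂L/∂p = 2.252

∂L/∂p = -y/p + (1-y)/(1-p) = 0 + 1/0.444 = 2.252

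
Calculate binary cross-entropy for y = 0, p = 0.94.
L = 2.813

L = -0·log(0.94) - 1·log(0.06) = -log(0.06) = 2.813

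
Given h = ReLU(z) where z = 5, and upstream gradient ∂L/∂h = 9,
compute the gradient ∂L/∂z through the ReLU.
∂L/∂z = 9

h = ReLU(5) = 5
Since z > 0: ∂h/∂z = 1
∂L/∂z = ∂L/∂h · ∂h/∂z = 9 × 1 = 9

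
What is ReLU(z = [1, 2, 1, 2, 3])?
h = [1, 2, 1, 2, 3]

ReLU applied element-wise: max(0,1)=1, max(0,2)=2, max(0,1)=1, max(0,2)=2, max(0,3)=3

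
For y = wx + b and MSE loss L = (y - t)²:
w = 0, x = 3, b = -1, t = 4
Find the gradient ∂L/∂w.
∂L/∂w = -30

y = wx + b = (0)(3) + -1 = -1
∂L/∂y = 2(y - t) = 2(-1 - 4) = -10
∂y/∂w = x = 3
∂L/∂w = ∂L/∂y · ∂y/∂w = -10 × 3 = -30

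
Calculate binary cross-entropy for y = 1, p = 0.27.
L = 1.309

L = -1·log(0.27) - 0·log(0.73) = -log(0.27) = 1.309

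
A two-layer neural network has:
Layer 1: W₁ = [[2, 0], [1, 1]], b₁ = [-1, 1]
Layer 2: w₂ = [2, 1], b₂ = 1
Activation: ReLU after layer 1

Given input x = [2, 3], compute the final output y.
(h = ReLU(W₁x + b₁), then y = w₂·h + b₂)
y = 13

Layer 1 pre-activation: z₁ = [3, 6]
After ReLU: h = [3, 6]
Layer 2 output: y = 2×3 + 1×6 + 1 = 13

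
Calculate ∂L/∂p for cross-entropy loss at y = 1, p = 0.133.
∂L/∂p = -7.519

∂L/∂p = -y/p + (1-y)/(1-p) = -1/0.133 + 0 = -7.519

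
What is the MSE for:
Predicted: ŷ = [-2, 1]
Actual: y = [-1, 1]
MSE = 0.5

MSE = (1/2)((-2--1)² + (1-1)²) = (1/2)(1 + 0) = 0.5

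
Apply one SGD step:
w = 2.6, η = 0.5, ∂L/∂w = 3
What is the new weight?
w_new = 1.1

w_new = w - η·∂L/∂w = 2.6 - 0.5×(3) = 2.6 - (1.5) = 1.1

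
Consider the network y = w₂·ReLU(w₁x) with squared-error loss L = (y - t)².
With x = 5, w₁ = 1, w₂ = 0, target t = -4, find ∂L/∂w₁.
∂L/∂w₁ = 0

Forward pass:
z = w₁x = 1×5 = 5
h = ReLU(5) = 5
y = w₂h = 0×5 = 0

Backward pass:
∂L/∂y = 2(y - t) = 2(0 - -4) = 8
∂y/∂h = w₂ = 0
∂h/∂z = 1 (ReLU derivative)
∂z/∂w₁ = x = 5

∂L/∂w₁ = 8 × 0 × 1 × 5 = 0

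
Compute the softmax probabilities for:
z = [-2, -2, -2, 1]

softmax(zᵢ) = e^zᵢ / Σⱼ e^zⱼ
p = [0.0433, 0.0433, 0.0433, 0.87]

exp(z) = [0.1353, 0.1353, 0.1353, 2.718]
Sum = 3.124
p = [0.0433, 0.0433, 0.0433, 0.87]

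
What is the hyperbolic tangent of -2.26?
-0.9785

tanh(-2.26) = (e^(-2.26) - e^(2.26))/(e^(-2.26) + e^(2.26)) = -0.9785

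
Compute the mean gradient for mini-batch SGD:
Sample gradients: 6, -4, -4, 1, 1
Average gradient = 0

Average = (1/5)(6 + -4 + -4 + 1 + 1) = 0/5 = 0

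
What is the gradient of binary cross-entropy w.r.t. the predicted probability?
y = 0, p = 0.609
∂L/∂p = 2.558

∂L/∂p = -y/p + (1-y)/(1-p) = 0 + 1/0.391 = 2.558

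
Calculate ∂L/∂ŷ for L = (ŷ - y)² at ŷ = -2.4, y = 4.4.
∂L/∂ŷ = -13.6

∂L/∂ŷ = 2(ŷ - y) = 2(-2.4 - 4.4) = 2(-6.8) = -13.6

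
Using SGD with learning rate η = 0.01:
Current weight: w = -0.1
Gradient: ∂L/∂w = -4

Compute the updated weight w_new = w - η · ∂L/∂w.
w_new = -0.06

w_new = w - η·∂L/∂w = -0.1 - 0.01×(-4) = -0.1 - (-0.04) = -0.06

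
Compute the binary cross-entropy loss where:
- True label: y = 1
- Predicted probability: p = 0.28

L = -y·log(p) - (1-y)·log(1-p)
L = 1.273

L = -1·log(0.28) - 0·log(0.72) = -log(0.28) = 1.273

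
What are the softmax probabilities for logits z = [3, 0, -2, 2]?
p = [0.702, 0.035, 0.0047, 0.2583]

exp(z) = [20.09, 1, 0.1353, 7.389]
Sum = 28.61
p = [0.702, 0.035, 0.0047, 0.2583]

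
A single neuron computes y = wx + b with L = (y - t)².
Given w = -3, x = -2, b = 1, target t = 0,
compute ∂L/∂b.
∂L/∂b = 14

y = wx + b = (-3)(-2) + 1 = 7
∂L/∂y = 2(y - t) = 2(7 - 0) = 14
∂y/∂b = 1
∂L/∂b = ∂L/∂y · ∂y/∂b = 14 × 1 = 14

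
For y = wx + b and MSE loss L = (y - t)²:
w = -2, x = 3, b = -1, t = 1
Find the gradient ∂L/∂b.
∂L/∂b = -16

y = wx + b = (-2)(3) + -1 = -7
∂L/∂y = 2(y - t) = 2(-7 - 1) = -16
∂y/∂b = 1
∂L/∂b = ∂L/∂y · ∂y/∂b = -16 × 1 = -16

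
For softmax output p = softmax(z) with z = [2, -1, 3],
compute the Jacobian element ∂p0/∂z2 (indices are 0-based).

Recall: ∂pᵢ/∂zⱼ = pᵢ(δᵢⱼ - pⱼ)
∂p0/∂z2 = -0.1915

p = softmax(z) = [0.2654, 0.01321, 0.7214]
p0 = 0.2654, p2 = 0.7214

∂p0/∂z2 = -p0 × p2 = -0.2654 × 0.7214 = -0.1915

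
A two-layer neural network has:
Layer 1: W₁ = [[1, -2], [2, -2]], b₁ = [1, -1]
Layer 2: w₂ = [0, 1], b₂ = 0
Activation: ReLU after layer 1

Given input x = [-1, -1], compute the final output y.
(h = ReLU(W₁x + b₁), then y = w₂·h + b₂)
y = 0

Layer 1 pre-activation: z₁ = [2, -1]
After ReLU: h = [2, 0]
Layer 2 output: y = 0×2 + 1×0 + 0 = 0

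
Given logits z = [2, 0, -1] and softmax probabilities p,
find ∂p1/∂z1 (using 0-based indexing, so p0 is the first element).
∂p1/∂z1 = 0.1012

p = softmax(z) = [0.8438, 0.1142, 0.04201]
p1 = 0.1142

∂p1/∂z1 = p1(1 - p1) = 0.1142 × (1 - 0.1142) = 0.1012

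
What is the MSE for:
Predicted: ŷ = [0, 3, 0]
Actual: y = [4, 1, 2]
MSE = 8

MSE = (1/3)((0-4)² + (3-1)² + (0-2)²) = (1/3)(16 + 4 + 4) = 8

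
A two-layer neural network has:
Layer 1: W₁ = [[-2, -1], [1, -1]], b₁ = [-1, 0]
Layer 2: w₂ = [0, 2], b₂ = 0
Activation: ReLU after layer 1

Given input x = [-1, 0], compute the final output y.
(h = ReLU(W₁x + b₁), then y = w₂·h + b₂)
y = 0

Layer 1 pre-activation: z₁ = [1, -1]
After ReLU: h = [1, 0]
Layer 2 output: y = 0×1 + 2×0 + 0 = 0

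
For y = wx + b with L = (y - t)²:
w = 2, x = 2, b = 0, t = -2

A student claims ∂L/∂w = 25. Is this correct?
Incorrect

y = (2)(2) + 0 = 4
∂L/∂y = 2(y - t) = 2(4 - -2) = 12
∂y/∂w = x = 2
∂L/∂w = 12 × 2 = 24

Claimed value: 25
Incorrect: The correct gradient is 24.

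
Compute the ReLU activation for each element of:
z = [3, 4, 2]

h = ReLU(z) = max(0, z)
h = [3, 4, 2]

ReLU applied element-wise: max(0,3)=3, max(0,4)=4, max(0,2)=2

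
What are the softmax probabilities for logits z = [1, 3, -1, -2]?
p = [0.1166, 0.8618, 0.0158, 0.0058]

exp(z) = [2.718, 20.09, 0.3679, 0.1353]
Sum = 23.31
p = [0.1166, 0.8618, 0.0158, 0.0058]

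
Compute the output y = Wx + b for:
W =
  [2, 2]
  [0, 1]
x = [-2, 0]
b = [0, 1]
y = [-4, 1]

Wx = [2×-2 + 2×0, 0×-2 + 1×0]
   = [-4, 0]
y = Wx + b = [-4 + 0, 0 + 1] = [-4, 1]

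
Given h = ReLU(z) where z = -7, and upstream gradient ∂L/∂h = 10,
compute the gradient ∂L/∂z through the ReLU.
∂L/∂z = 0

h = ReLU(-7) = 0
Since z < 0: ∂h/∂z = 0
∂L/∂z = ∂L/∂h · ∂h/∂z = 10 × 0 = 0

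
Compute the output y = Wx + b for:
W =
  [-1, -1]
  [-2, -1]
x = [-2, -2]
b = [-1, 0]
y = [3, 6]

Wx = [-1×-2 + -1×-2, -2×-2 + -1×-2]
   = [4, 6]
y = Wx + b = [4 + -1, 6 + 0] = [3, 6]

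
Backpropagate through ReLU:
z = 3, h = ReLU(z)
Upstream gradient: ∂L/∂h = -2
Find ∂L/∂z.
∂L/∂z = -2

h = ReLU(3) = 3
Since z > 0: ∂h/∂z = 1
∂L/∂z = ∂L/∂h · ∂h/∂z = -2 × 1 = -2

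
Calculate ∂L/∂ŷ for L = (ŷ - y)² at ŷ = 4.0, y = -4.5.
∂L/∂ŷ = 17.0

∂L/∂ŷ = 2(ŷ - y) = 2(4.0 - -4.5) = 2(8.5) = 17.0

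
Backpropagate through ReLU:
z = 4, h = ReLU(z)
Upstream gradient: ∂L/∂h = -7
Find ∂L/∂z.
∂L/∂z = -7

h = ReLU(4) = 4
Since z > 0: ∂h/∂z = 1
∂L/∂z = ∂L/∂h · ∂h/∂z = -7 × 1 = -7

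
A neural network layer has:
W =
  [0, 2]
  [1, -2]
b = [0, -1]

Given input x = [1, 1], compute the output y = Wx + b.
y = [2, -2]

Wx = [0×1 + 2×1, 1×1 + -2×1]
   = [2, -1]
y = Wx + b = [2 + 0, -1 + -1] = [2, -2]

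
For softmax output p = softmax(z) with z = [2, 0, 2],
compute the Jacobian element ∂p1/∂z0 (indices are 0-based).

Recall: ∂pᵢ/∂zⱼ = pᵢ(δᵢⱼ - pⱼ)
∂p1/∂z0 = -0.02968

p = softmax(z) = [0.4683, 0.06338, 0.4683]
p1 = 0.06338, p0 = 0.4683

∂p1/∂z0 = -p1 × p0 = -0.06338 × 0.4683 = -0.02968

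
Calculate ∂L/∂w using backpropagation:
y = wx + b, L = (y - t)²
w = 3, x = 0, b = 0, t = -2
∂L/∂w = 0

y = wx + b = (3)(0) + 0 = 0
∂L/∂y = 2(y - t) = 2(0 - -2) = 4
∂y/∂w = x = 0
∂L/∂w = ∂L/∂y · ∂y/∂w = 4 × 0 = 0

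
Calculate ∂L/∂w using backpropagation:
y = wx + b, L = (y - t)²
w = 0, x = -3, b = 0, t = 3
∂L/∂w = 18

y = wx + b = (0)(-3) + 0 = 0
∂L/∂y = 2(y - t) = 2(0 - 3) = -6
∂y/∂w = x = -3
∂L/∂w = ∂L/∂y · ∂y/∂w = -6 × -3 = 18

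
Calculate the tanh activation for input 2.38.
0.983

tanh(2.38) = (e^(2.38) - e^(-2.38))/(e^(2.38) + e^(-2.38)) = 0.983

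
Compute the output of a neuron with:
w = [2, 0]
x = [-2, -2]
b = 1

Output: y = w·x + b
y = -3

y = (2)(-2) + (0)(-2) + 1 = -3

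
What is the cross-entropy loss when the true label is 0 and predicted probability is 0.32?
L = 0.3857

L = -0·log(0.32) - 1·log(0.68) = -log(0.68) = 0.3857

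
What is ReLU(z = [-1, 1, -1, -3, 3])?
h = [0, 1, 0, 0, 3]

ReLU applied element-wise: max(0,-1)=0, max(0,1)=1, max(0,-1)=0, max(0,-3)=0, max(0,3)=3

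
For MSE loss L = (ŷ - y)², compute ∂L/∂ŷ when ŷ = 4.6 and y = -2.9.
∂L/∂ŷ = 15.0

∂L/∂ŷ = 2(ŷ - y) = 2(4.6 - -2.9) = 2(7.5) = 15.0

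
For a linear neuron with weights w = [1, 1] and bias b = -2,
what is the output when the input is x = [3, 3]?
y = 4

y = (1)(3) + (1)(3) + -2 = 4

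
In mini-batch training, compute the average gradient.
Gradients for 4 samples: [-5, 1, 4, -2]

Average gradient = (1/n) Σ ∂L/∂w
Average gradient = -0.5

Average = (1/4)(-5 + 1 + 4 + -2) = -2/4 = -0.5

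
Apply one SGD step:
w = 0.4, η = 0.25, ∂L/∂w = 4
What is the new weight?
w_new = -0.6

w_new = w - η·∂L/∂w = 0.4 - 0.25×(4) = 0.4 - (1) = -0.6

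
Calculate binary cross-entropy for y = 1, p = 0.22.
L = 1.514

L = -1·log(0.22) - 0·log(0.78) = -log(0.22) = 1.514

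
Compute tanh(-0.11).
-0.1096

tanh(-0.11) = (e^(-0.11) - e^(0.11))/(e^(-0.11) + e^(0.11)) = -0.1096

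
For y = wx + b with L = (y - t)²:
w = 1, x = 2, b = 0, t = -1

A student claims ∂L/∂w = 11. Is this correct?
Incorrect

y = (1)(2) + 0 = 2
∂L/∂y = 2(y - t) = 2(2 - -1) = 6
∂y/∂w = x = 2
∂L/∂w = 6 × 2 = 12

Claimed value: 11
Incorrect: The correct gradient is 12.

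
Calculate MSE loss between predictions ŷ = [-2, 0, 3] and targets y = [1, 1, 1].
MSE = 4.667

MSE = (1/3)((-2-1)² + (0-1)² + (3-1)²) = (1/3)(9 + 1 + 4) = 4.667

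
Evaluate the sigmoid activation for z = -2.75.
0.06009

sigmoid(-2.75) = 1/(1 + e^(2.75)) = 1/(1 + 15.64) = 0.06009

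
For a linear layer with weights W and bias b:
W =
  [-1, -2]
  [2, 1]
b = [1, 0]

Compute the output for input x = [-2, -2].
y = [7, -6]

Wx = [-1×-2 + -2×-2, 2×-2 + 1×-2]
   = [6, -6]
y = Wx + b = [6 + 1, -6 + 0] = [7, -6]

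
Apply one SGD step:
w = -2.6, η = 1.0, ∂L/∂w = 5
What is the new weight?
w_new = -7.6

w_new = w - η·∂L/∂w = -2.6 - 1.0×(5) = -2.6 - (5) = -7.6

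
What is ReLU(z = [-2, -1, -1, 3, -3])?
h = [0, 0, 0, 3, 0]

ReLU applied element-wise: max(0,-2)=0, max(0,-1)=0, max(0,-1)=0, max(0,3)=3, max(0,-3)=0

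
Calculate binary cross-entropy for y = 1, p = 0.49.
L = 0.7133

L = -1·log(0.49) - 0·log(0.51) = -log(0.49) = 0.7133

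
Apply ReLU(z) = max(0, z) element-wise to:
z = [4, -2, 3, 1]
h = [4, 0, 3, 1]

ReLU applied element-wise: max(0,4)=4, max(0,-2)=0, max(0,3)=3, max(0,1)=1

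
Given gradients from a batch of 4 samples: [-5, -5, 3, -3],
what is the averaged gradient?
Average gradient = -2.5

Average = (1/4)(-5 + -5 + 3 + -3) = -10/4 = -2.5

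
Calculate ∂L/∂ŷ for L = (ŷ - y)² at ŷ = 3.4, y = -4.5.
∂L/∂ŷ = 15.8

∂L/∂ŷ = 2(ŷ - y) = 2(3.4 - -4.5) = 2(7.9) = 15.8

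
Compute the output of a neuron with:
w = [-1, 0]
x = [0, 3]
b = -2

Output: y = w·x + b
y = -2

y = (-1)(0) + (0)(3) + -2 = -2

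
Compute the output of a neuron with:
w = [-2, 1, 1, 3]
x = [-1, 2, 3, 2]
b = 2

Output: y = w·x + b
y = 15

y = (-2)(-1) + (1)(2) + (1)(3) + (3)(2) + 2 = 15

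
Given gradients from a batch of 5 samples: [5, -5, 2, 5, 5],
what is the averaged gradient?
Average gradient = 2.4

Average = (1/5)(5 + -5 + 2 + 5 + 5) = 12/5 = 2.4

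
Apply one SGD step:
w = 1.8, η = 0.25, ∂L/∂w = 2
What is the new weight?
w_new = 1.3

w_new = w - η·∂L/∂w = 1.8 - 0.25×(2) = 1.8 - (0.5) = 1.3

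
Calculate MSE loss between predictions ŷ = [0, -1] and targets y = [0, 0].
MSE = 0.5

MSE = (1/2)((0-0)² + (-1-0)²) = (1/2)(0 + 1) = 0.5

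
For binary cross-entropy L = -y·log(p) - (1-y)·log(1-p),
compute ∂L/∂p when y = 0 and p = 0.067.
∂L/∂p = 1.072

∂L/∂p = -y/p + (1-y)/(1-p) = 0 + 1/0.933 = 1.072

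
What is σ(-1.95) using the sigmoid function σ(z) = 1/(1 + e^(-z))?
0.1246

sigmoid(-1.95) = 1/(1 + e^(1.95)) = 1/(1 + 7.029) = 0.1246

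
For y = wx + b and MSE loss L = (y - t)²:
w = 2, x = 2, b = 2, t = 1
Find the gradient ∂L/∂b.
∂L/∂b = 10

y = wx + b = (2)(2) + 2 = 6
∂L/∂y = 2(y - t) = 2(6 - 1) = 10
∂y/∂b = 1
∂L/∂b = ∂L/∂y · ∂y/∂b = 10 × 1 = 10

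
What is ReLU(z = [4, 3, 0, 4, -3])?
h = [4, 3, 0, 4, 0]

ReLU applied element-wise: max(0,4)=4, max(0,3)=3, max(0,0)=0, max(0,4)=4, max(0,-3)=0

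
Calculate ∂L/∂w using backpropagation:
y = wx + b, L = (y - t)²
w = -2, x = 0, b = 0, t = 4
∂L/∂w = 0

y = wx + b = (-2)(0) + 0 = 0
∂L/∂y = 2(y - t) = 2(0 - 4) = -8
∂y/∂w = x = 0
∂L/∂w = ∂L/∂y · ∂y/∂w = -8 × 0 = 0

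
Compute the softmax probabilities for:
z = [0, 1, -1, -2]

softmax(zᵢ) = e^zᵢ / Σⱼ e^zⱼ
p = [0.2369, 0.6439, 0.0871, 0.0321]

exp(z) = [1, 2.718, 0.3679, 0.1353]
Sum = 4.221
p = [0.2369, 0.6439, 0.0871, 0.0321]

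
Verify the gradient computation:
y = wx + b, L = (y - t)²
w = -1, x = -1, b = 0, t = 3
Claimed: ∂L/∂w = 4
Correct

y = (-1)(-1) + 0 = 1
∂L/∂y = 2(y - t) = 2(1 - 3) = -4
∂y/∂w = x = -1
∂L/∂w = -4 × -1 = 4

Claimed value: 4
Correct: The correct gradient is 4.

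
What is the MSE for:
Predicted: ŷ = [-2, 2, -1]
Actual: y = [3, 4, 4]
MSE = 18

MSE = (1/3)((-2-3)² + (2-4)² + (-1-4)²) = (1/3)(25 + 4 + 25) = 18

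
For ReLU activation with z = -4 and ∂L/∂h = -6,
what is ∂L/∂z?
∂L/∂z = 0

h = ReLU(-4) = 0
Since z < 0: ∂h/∂z = 0
∂L/∂z = ∂L/∂h · ∂h/∂z = -6 × 0 = 0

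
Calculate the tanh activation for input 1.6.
0.9217

tanh(1.6) = (e^(1.6) - e^(-1.6))/(e^(1.6) + e^(-1.6)) = 0.9217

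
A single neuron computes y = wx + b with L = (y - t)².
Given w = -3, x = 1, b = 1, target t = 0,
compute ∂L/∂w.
∂L/∂w = -4

y = wx + b = (-3)(1) + 1 = -2
∂L/∂y = 2(y - t) = 2(-2 - 0) = -4
∂y/∂w = x = 1
∂L/∂w = ∂L/∂y · ∂y/∂w = -4 × 1 = -4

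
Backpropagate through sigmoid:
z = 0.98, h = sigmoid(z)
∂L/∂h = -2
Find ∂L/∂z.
∂L/∂z = -0.3968

σ(0.98) = 0.7271
σ'(0.98) = σ(0.98)(1 - σ(0.98)) = 0.7271 × 0.2729 = 0.1984
∂L/∂z = ∂L/∂h · σ'(z) = -2 × 0.1984 = -0.3968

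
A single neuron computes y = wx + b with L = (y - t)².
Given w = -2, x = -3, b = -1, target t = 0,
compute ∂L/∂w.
∂L/∂w = -30

y = wx + b = (-2)(-3) + -1 = 5
∂L/∂y = 2(y - t) = 2(5 - 0) = 10
∂y/∂w = x = -3
∂L/∂w = ∂L/∂y · ∂y/∂w = 10 × -3 = -30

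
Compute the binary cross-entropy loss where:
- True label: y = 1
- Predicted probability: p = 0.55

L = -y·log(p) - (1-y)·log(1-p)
L = 0.5978

L = -1·log(0.55) - 0·log(0.45) = -log(0.55) = 0.5978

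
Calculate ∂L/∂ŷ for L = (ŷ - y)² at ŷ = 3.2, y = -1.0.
∂L/∂ŷ = 8.4

∂L/∂ŷ = 2(ŷ - y) = 2(3.2 - -1.0) = 2(4.2) = 8.4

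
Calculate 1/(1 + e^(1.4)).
0.1978

sigmoid(-1.4) = 1/(1 + e^(1.4)) = 1/(1 + 4.055) = 0.1978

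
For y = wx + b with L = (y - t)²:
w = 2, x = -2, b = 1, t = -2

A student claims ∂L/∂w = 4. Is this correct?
Correct

y = (2)(-2) + 1 = -3
∂L/∂y = 2(y - t) = 2(-3 - -2) = -2
∂y/∂w = x = -2
∂L/∂w = -2 × -2 = 4

Claimed value: 4
Correct: The correct gradient is 4.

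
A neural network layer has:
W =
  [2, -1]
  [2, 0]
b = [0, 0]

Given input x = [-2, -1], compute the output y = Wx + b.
y = [-3, -4]

Wx = [2×-2 + -1×-1, 2×-2 + 0×-1]
   = [-3, -4]
y = Wx + b = [-3 + 0, -4 + 0] = [-3, -4]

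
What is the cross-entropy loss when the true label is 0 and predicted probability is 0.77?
L = 1.47

L = -0·log(0.77) - 1·log(0.23) = -log(0.23) = 1.47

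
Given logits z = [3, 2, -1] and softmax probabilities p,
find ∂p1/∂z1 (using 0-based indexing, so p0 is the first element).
∂p1/∂z1 = 0.195

p = softmax(z) = [0.7214, 0.2654, 0.01321]
p1 = 0.2654

∂p1/∂z1 = p1(1 - p1) = 0.2654 × (1 - 0.2654) = 0.195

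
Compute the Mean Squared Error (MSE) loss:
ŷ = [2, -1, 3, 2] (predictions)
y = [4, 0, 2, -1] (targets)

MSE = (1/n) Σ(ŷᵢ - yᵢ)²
MSE = 3.75

MSE = (1/4)((2-4)² + (-1-0)² + (3-2)² + (2--1)²) = (1/4)(4 + 1 + 1 + 9) = 3.75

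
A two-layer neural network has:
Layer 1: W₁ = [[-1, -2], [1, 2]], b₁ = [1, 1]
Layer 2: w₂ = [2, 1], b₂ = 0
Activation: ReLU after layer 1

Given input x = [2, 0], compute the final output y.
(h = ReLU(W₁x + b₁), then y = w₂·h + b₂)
y = 3

Layer 1 pre-activation: z₁ = [-1, 3]
After ReLU: h = [0, 3]
Layer 2 output: y = 2×0 + 1×3 + 0 = 3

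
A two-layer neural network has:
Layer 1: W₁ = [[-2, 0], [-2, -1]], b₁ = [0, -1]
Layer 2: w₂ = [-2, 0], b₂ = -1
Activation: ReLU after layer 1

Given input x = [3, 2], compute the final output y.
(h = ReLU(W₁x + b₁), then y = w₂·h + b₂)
y = -1

Layer 1 pre-activation: z₁ = [-6, -9]
After ReLU: h = [0, 0]
Layer 2 output: y = -2×0 + 0×0 + -1 = -1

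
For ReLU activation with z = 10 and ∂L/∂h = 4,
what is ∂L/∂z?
∂L/∂z = 4

h = ReLU(10) = 10
Since z > 0: ∂h/∂z = 1
∂L/∂z = ∂L/∂h · ∂h/∂z = 4 × 1 = 4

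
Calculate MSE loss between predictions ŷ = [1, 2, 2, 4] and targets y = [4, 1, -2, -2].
MSE = 15.5

MSE = (1/4)((1-4)² + (2-1)² + (2--2)² + (4--2)²) = (1/4)(9 + 1 + 16 + 36) = 15.5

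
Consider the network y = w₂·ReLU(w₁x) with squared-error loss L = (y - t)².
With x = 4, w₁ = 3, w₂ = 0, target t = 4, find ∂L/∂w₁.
∂L/∂w₁ = 0

Forward pass:
z = w₁x = 3×4 = 12
h = ReLU(12) = 12
y = w₂h = 0×12 = 0

Backward pass:
∂L/∂y = 2(y - t) = 2(0 - 4) = -8
∂y/∂h = w₂ = 0
∂h/∂z = 1 (ReLU derivative)
∂z/∂w₁ = x = 4

∂L/∂w₁ = -8 × 0 × 1 × 4 = 0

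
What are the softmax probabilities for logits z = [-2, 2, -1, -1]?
p = [0.0164, 0.8945, 0.0445, 0.0445]

exp(z) = [0.1353, 7.389, 0.3679, 0.3679]
Sum = 8.26
p = [0.0164, 0.8945, 0.0445, 0.0445]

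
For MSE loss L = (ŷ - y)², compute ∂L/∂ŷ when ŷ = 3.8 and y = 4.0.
∂L/∂ŷ = -0.4

∂L/∂ŷ = 2(ŷ - y) = 2(3.8 - 4.0) = 2(-0.2) = -0.4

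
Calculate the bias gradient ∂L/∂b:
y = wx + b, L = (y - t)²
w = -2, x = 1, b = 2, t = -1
∂L/∂b = 2

y = wx + b = (-2)(1) + 2 = 0
∂L/∂y = 2(y - t) = 2(0 - -1) = 2
∂y/∂b = 1
∂L/∂b = ∂L/∂y · ∂y/∂b = 2 × 1 = 2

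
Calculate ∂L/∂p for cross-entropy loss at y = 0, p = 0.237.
∂L/∂p = 1.311

∂L/∂p = -y/p + (1-y)/(1-p) = 0 + 1/0.763 = 1.311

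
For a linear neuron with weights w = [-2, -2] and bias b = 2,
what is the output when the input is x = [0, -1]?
y = 4

y = (-2)(0) + (-2)(-1) + 2 = 4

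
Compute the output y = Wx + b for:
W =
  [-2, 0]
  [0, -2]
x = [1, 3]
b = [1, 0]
y = [-1, -6]

Wx = [-2×1 + 0×3, 0×1 + -2×3]
   = [-2, -6]
y = Wx + b = [-2 + 1, -6 + 0] = [-1, -6]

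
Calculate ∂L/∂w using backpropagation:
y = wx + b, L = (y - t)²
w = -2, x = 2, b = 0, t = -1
∂L/∂w = -12

y = wx + b = (-2)(2) + 0 = -4
∂L/∂y = 2(y - t) = 2(-4 - -1) = -6
∂y/∂w = x = 2
∂L/∂w = ∂L/∂y · ∂y/∂w = -6 × 2 = -12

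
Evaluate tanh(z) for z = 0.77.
0.6469

tanh(0.77) = (e^(0.77) - e^(-0.77))/(e^(0.77) + e^(-0.77)) = 0.6469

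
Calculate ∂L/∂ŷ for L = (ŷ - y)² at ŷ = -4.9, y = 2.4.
∂L/∂ŷ = -14.6

∂L/∂ŷ = 2(ŷ - y) = 2(-4.9 - 2.4) = 2(-7.3) = -14.6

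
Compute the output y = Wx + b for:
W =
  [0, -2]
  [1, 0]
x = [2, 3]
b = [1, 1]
y = [-5, 3]

Wx = [0×2 + -2×3, 1×2 + 0×3]
   = [-6, 2]
y = Wx + b = [-6 + 1, 2 + 1] = [-5, 3]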